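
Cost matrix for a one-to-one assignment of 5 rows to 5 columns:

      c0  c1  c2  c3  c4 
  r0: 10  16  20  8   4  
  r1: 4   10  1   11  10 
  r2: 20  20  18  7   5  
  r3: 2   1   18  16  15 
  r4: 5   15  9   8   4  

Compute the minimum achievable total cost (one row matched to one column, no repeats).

Minimum assignment cost: 18

optimal assignment: row0→col4 (cost 4), row1→col2 (cost 1), row2→col3 (cost 7), row3→col1 (cost 1), row4→col0 (cost 5)
total = 4 + 1 + 7 + 1 + 5 = 18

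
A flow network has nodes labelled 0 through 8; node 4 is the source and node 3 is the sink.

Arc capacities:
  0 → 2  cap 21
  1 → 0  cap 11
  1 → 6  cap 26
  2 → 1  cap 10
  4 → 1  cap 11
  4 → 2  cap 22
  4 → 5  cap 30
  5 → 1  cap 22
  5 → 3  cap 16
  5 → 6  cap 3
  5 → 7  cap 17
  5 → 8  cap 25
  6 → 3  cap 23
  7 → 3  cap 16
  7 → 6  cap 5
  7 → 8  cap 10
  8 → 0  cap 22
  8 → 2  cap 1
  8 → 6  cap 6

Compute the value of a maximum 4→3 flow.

Maximum flow value: 51

augment #1: 4→5→3 bottleneck 16, total now 16
augment #2: 4→1→6→3 bottleneck 11, total now 27
augment #3: 4→5→6→3 bottleneck 3, total now 30
augment #4: 4→5→7→3 bottleneck 11, total now 41
augment #5: 4→2→1→6→3 bottleneck 9, total now 50
augment #6: 4→2→1→6→5→7→3 bottleneck 1, total now 51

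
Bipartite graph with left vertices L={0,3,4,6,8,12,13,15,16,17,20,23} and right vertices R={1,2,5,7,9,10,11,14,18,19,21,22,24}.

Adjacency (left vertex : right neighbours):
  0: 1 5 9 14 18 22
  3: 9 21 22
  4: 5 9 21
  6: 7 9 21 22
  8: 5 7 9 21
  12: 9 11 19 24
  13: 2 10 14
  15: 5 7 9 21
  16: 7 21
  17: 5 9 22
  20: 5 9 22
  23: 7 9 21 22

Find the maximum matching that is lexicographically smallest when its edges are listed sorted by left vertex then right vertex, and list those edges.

|M| = 8 (so the lex-smallest maximum matching has 8 edges)
process left vertices in ascending order; for each, take the smallest-labelled available neighbour that still permits 8 edges overall, or leave it unmatched if none does
lex-smallest matching: {0-1, 3-9, 4-5, 6-7, 8-21, 12-11, 13-2, 17-22}

Lex-smallest maximum matching: {(0,1), (3,9), (4,5), (6,7), (8,21), (12,11), (13,2), (17,22)}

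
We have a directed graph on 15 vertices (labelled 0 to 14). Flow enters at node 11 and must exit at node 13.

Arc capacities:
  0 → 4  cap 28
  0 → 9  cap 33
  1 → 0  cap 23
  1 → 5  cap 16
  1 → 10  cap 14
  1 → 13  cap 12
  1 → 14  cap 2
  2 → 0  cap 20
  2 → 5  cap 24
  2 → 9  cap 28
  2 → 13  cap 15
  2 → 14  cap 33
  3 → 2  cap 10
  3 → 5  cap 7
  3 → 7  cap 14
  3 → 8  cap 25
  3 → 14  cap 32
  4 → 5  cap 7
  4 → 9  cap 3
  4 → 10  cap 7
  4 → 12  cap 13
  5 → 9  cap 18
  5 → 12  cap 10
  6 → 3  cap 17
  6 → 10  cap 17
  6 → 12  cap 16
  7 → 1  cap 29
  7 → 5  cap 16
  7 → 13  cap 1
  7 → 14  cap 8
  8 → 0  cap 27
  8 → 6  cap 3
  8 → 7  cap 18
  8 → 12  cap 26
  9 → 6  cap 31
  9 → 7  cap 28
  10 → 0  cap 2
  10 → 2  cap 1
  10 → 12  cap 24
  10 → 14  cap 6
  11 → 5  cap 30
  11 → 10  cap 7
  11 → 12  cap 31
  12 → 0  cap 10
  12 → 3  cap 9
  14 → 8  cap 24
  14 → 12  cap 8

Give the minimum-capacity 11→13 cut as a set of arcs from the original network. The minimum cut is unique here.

Min-cut arcs: {(1,13), (3,2), (7,13), (10,2)} (total capacity 24)

augment #1: 11→10→2→13 push 1
augment #2: 11→5→9→7→13 push 1
augment #3: 11→12→3→2→13 push 9
augment #4: 11→5→9→7→1→13 push 12
augment #5: 11→5→9→6→3→2→13 push 1
max flow = 24; residual-reachable set from 11 gives S-side
cut edges (S→T): {(1,13), (3,2), (7,13), (10,2)} total cap 24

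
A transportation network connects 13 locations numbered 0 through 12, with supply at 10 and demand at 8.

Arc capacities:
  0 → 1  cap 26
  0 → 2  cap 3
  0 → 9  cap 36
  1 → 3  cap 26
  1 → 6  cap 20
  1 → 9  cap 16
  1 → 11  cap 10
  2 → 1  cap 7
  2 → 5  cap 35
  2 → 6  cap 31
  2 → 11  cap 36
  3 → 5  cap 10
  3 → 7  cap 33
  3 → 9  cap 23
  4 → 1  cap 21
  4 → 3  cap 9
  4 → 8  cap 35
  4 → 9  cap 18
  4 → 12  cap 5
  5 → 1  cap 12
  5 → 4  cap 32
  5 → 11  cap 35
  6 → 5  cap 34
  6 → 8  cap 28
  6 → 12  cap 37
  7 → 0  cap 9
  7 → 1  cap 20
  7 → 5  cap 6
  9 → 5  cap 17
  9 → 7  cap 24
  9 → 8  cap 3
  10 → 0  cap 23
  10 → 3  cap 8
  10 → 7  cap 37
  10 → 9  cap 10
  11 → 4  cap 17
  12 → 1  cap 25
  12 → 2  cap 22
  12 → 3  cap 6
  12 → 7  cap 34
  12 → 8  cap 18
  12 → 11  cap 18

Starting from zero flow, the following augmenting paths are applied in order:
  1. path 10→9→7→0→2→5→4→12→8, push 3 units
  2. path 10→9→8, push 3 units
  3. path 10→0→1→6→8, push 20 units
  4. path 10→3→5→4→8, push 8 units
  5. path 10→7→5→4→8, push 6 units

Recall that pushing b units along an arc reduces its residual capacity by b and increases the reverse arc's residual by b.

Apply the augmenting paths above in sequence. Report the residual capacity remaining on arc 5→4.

after path 1 (10→9→7→0→2→5→4→12→8, push 3): res(5,4)=29
after path 2 (10→9→8, push 3): res(5,4)=29
after path 3 (10→0→1→6→8, push 20): res(5,4)=29
after path 4 (10→3→5→4→8, push 8): res(5,4)=21
after path 5 (10→7→5→4→8, push 6): res(5,4)=15

Residual capacity of (5,4): 15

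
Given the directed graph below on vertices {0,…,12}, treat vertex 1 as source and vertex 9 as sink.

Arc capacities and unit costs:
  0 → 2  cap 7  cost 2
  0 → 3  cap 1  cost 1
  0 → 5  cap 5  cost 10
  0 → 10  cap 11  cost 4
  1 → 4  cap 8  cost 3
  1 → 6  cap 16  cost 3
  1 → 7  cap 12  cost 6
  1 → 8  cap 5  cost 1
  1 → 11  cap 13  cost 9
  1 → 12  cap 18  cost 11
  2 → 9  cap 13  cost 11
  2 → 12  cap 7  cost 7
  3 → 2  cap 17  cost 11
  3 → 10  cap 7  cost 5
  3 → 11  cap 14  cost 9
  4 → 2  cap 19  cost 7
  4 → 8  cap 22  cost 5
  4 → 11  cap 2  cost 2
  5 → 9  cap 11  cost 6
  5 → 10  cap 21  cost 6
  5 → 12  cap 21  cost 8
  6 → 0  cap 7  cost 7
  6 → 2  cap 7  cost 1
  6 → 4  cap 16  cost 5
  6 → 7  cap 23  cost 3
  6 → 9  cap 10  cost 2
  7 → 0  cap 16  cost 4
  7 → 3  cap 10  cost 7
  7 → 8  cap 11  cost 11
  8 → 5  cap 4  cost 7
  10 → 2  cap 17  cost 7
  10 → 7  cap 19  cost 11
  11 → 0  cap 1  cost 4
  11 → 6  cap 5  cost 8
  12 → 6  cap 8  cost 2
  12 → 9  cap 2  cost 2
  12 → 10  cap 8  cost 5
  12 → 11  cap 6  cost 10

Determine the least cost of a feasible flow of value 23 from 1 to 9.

Minimum cost for 23 units: 243

shortest-cost path #1: 1→6→9 push 10 @ unit cost 5 (adds 50)
shortest-cost path #2: 1→12→9 push 2 @ unit cost 13 (adds 26)
shortest-cost path #3: 1→8→5→9 push 4 @ unit cost 14 (adds 56)
shortest-cost path #4: 1→6→2→9 push 6 @ unit cost 15 (adds 90)
shortest-cost path #5: 1→4→2→9 push 1 @ unit cost 21 (adds 21)
total cost = 243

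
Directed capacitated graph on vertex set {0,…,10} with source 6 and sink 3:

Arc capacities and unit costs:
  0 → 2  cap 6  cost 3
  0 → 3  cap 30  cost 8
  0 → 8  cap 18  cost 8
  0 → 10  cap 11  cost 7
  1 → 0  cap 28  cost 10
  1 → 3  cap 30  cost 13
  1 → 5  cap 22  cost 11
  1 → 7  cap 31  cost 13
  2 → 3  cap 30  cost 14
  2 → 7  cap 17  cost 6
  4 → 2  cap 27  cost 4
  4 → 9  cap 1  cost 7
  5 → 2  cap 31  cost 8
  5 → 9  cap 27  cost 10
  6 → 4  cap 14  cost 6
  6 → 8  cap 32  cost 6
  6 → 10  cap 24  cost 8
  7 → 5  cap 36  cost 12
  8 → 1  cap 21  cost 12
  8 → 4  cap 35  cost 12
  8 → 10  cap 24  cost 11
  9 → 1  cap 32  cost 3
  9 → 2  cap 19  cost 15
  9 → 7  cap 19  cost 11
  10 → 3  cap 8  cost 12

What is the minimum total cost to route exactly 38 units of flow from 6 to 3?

Minimum cost for 38 units: 992

shortest-cost path #1: 6→10→3 push 8 @ unit cost 20 (adds 160)
shortest-cost path #2: 6→4→2→3 push 14 @ unit cost 24 (adds 336)
shortest-cost path #3: 6→8→1→3 push 16 @ unit cost 31 (adds 496)
total cost = 992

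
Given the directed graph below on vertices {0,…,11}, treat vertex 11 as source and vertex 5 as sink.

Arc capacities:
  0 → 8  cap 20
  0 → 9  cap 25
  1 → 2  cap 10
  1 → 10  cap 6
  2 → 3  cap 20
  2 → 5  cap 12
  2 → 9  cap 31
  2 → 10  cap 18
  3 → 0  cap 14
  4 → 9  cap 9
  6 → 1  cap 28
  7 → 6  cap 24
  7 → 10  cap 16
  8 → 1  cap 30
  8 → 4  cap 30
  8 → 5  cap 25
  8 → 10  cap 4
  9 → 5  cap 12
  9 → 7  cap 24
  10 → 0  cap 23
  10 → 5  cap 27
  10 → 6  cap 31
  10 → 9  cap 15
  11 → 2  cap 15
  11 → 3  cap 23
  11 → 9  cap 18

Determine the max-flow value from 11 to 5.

augment #1: 11→2→5 bottleneck 12, total now 12
augment #2: 11→9→5 bottleneck 12, total now 24
augment #3: 11→2→10→5 bottleneck 3, total now 27
augment #4: 11→3→0→8→5 bottleneck 14, total now 41
augment #5: 11→9→7→10→5 bottleneck 6, total now 47

Maximum flow value: 47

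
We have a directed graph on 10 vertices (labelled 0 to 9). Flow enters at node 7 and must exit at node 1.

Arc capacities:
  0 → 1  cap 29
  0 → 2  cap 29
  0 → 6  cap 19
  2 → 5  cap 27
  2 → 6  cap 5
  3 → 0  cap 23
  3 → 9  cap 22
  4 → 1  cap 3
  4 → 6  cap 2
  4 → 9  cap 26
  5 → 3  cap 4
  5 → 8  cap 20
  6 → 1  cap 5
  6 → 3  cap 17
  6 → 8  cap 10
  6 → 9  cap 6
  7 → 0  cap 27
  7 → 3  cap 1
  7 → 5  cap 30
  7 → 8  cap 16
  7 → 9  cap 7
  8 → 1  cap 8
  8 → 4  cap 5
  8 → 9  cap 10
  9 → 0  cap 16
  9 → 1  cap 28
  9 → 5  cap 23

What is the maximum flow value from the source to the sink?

augment #1: 7→0→1 bottleneck 27, total now 27
augment #2: 7→8→1 bottleneck 8, total now 35
augment #3: 7→9→1 bottleneck 7, total now 42
augment #4: 7→3→0→1 bottleneck 1, total now 43
augment #5: 7→8→4→1 bottleneck 3, total now 46
augment #6: 7→8→9→1 bottleneck 5, total now 51
augment #7: 7→5→3→0→1 bottleneck 1, total now 52
augment #8: 7→5→3→9→1 bottleneck 3, total now 55
augment #9: 7→5→8→9→1 bottleneck 5, total now 60
augment #10: 7→5→8→4→6→1 bottleneck 2, total now 62

Maximum flow value: 62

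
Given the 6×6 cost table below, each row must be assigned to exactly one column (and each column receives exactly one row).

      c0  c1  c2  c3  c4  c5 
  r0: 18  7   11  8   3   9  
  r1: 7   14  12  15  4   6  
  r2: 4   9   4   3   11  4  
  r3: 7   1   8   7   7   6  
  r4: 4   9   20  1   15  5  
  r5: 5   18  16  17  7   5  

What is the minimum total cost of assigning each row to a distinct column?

optimal assignment: row0→col4 (cost 3), row1→col5 (cost 6), row2→col2 (cost 4), row3→col1 (cost 1), row4→col3 (cost 1), row5→col0 (cost 5)
total = 3 + 6 + 4 + 1 + 1 + 5 = 20

Minimum assignment cost: 20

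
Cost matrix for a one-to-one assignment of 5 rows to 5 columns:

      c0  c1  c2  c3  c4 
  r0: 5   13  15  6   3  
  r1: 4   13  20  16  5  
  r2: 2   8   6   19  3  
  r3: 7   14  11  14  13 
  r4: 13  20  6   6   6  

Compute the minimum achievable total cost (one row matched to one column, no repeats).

Minimum assignment cost: 32

one of 2 optimal assignments: row0→col3 (cost 6), row1→col4 (cost 5), row2→col1 (cost 8), row3→col0 (cost 7), row4→col2 (cost 6)
total = 6 + 5 + 8 + 7 + 6 = 32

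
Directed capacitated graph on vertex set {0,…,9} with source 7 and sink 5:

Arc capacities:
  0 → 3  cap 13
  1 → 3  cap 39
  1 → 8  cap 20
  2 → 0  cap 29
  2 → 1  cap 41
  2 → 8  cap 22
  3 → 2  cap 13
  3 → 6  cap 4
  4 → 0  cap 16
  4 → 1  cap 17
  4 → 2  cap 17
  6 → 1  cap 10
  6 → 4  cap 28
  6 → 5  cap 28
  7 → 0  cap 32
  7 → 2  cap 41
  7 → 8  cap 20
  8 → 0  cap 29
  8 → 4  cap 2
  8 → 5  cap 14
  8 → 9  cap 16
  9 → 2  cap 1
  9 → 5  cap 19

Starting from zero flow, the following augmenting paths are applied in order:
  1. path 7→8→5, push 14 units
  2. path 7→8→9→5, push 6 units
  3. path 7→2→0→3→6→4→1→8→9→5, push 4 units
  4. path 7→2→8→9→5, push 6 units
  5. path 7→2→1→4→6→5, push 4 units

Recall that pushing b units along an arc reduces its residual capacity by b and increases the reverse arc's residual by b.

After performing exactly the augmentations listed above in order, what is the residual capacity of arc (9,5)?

after path 1 (7→8→5, push 14): res(9,5)=19
after path 2 (7→8→9→5, push 6): res(9,5)=13
after path 3 (7→2→0→3→6→4→1→8→9→5, push 4): res(9,5)=9
after path 4 (7→2→8→9→5, push 6): res(9,5)=3
after path 5 (7→2→1→4→6→5, push 4): res(9,5)=3

Residual capacity of (9,5): 3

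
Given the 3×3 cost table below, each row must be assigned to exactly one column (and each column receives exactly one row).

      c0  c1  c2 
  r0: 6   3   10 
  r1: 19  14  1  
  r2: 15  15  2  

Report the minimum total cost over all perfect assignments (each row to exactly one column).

Minimum assignment cost: 19

optimal assignment: row0→col1 (cost 3), row1→col2 (cost 1), row2→col0 (cost 15)
total = 3 + 1 + 15 = 19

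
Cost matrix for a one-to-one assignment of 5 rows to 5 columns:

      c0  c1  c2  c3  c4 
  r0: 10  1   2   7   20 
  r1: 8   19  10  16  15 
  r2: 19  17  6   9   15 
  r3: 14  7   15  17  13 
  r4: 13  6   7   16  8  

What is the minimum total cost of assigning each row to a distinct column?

optimal assignment: row0→col2 (cost 2), row1→col0 (cost 8), row2→col3 (cost 9), row3→col1 (cost 7), row4→col4 (cost 8)
total = 2 + 8 + 9 + 7 + 8 = 34

Minimum assignment cost: 34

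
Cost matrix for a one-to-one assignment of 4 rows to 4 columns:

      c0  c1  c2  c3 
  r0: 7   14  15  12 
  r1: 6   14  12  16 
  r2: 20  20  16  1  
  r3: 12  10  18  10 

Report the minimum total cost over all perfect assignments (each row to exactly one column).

Minimum assignment cost: 30

optimal assignment: row0→col0 (cost 7), row1→col2 (cost 12), row2→col3 (cost 1), row3→col1 (cost 10)
total = 7 + 12 + 1 + 10 = 30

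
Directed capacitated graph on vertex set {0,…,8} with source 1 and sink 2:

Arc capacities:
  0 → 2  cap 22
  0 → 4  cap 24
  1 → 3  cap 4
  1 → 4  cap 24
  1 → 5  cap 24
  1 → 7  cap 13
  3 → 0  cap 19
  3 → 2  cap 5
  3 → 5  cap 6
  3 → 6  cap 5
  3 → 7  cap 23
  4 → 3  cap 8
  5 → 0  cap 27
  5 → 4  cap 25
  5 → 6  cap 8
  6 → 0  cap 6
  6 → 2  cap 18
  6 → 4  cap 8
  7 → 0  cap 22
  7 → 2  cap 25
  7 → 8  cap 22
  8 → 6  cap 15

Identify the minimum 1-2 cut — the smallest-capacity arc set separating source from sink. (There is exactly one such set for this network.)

augment #1: 1→3→2 push 4
augment #2: 1→7→2 push 13
augment #3: 1→4→3→2 push 1
augment #4: 1→5→0→2 push 22
augment #5: 1→5→6→2 push 2
augment #6: 1→4→3→6→2 push 5
augment #7: 1→4→3→7→2 push 2
max flow = 49; residual-reachable set from 1 gives S-side
cut edges (S→T): {(1,3), (1,5), (1,7), (4,3)} total cap 49

Min-cut arcs: {(1,3), (1,5), (1,7), (4,3)} (total capacity 49)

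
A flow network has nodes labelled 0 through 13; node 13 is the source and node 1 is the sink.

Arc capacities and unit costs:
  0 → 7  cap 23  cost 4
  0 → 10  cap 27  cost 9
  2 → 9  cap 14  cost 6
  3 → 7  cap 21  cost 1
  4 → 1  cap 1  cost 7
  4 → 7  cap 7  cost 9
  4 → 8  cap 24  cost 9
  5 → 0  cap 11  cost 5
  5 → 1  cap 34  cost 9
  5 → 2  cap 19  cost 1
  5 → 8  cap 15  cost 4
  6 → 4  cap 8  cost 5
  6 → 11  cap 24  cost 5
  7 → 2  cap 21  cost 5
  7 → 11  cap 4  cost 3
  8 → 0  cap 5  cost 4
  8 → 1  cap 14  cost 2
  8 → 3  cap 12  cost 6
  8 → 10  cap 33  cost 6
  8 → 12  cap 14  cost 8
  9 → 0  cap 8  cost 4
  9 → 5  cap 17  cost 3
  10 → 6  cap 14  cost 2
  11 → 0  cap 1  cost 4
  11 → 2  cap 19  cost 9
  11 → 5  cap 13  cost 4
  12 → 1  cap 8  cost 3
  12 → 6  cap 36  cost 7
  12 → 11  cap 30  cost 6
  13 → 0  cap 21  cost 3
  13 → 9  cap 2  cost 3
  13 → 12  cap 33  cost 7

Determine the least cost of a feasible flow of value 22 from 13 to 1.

shortest-cost path #1: 13→12→1 push 8 @ unit cost 10 (adds 80)
shortest-cost path #2: 13→9→5→8→1 push 2 @ unit cost 12 (adds 24)
shortest-cost path #3: 13→0→7→11→5→8→1 push 4 @ unit cost 20 (adds 80)
shortest-cost path #4: 13→12→11→5→8→1 push 8 @ unit cost 23 (adds 184)
total cost = 368

Minimum cost for 22 units: 368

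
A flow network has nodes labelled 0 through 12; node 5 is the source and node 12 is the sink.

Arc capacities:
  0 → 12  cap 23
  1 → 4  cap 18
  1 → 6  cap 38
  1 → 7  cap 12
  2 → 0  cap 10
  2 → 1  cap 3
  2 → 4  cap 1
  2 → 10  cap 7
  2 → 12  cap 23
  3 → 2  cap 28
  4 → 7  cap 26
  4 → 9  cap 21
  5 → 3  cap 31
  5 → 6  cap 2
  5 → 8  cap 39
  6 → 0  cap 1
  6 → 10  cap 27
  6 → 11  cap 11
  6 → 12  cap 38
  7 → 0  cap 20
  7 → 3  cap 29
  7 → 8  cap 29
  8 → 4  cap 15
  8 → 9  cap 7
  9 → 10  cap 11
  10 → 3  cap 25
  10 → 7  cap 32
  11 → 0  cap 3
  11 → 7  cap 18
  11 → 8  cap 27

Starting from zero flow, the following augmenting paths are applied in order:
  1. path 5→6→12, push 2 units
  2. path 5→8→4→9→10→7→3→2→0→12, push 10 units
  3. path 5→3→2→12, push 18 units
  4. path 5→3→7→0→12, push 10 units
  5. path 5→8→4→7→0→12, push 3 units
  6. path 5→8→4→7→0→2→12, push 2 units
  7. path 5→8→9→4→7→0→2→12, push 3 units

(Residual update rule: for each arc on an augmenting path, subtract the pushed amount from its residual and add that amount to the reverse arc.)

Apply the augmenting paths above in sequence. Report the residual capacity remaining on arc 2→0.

Residual capacity of (2,0): 5

after path 1 (5→6→12, push 2): res(2,0)=10
after path 2 (5→8→4→9→10→7→3→2→0→12, push 10): res(2,0)=0
after path 3 (5→3→2→12, push 18): res(2,0)=0
after path 4 (5→3→7→0→12, push 10): res(2,0)=0
after path 5 (5→8→4→7→0→12, push 3): res(2,0)=0
after path 6 (5→8→4→7→0→2→12, push 2): res(2,0)=2
after path 7 (5→8→9→4→7→0→2→12, push 3): res(2,0)=5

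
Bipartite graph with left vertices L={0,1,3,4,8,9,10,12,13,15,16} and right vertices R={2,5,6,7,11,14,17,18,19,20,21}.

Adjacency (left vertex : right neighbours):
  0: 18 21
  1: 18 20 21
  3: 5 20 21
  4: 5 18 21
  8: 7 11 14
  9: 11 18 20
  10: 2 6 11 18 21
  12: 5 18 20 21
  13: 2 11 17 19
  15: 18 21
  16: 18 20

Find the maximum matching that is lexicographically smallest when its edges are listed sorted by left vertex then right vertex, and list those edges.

Lex-smallest maximum matching: {(0,18), (1,20), (3,5), (4,21), (8,7), (9,11), (10,2), (13,17)}

|M| = 8 (so the lex-smallest maximum matching has 8 edges)
process left vertices in ascending order; for each, take the smallest-labelled available neighbour that still permits 8 edges overall, or leave it unmatched if none does
lex-smallest matching: {0-18, 1-20, 3-5, 4-21, 8-7, 9-11, 10-2, 13-17}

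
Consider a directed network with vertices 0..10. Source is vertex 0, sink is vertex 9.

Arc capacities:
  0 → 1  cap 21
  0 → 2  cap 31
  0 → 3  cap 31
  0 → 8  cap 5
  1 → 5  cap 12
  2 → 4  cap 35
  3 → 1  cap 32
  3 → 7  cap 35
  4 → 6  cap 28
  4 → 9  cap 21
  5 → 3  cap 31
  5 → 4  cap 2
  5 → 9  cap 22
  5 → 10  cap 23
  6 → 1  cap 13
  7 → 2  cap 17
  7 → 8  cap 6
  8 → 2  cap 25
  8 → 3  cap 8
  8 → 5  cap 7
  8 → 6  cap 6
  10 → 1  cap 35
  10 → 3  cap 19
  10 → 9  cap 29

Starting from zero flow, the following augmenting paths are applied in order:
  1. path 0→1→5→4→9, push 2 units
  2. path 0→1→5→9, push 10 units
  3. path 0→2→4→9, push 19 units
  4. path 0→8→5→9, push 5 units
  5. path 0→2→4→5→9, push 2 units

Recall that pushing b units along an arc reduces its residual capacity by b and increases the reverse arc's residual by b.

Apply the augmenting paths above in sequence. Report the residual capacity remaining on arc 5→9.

Residual capacity of (5,9): 5

after path 1 (0→1→5→4→9, push 2): res(5,9)=22
after path 2 (0→1→5→9, push 10): res(5,9)=12
after path 3 (0→2→4→9, push 19): res(5,9)=12
after path 4 (0→8→5→9, push 5): res(5,9)=7
after path 5 (0→2→4→5→9, push 2): res(5,9)=5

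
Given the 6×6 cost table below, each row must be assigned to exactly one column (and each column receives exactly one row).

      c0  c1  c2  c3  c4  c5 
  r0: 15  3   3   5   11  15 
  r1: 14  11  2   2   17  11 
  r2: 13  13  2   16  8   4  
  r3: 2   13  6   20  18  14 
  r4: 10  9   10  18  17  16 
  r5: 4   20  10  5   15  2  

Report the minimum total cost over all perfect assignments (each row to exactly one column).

optimal assignment: row0→col2 (cost 3), row1→col3 (cost 2), row2→col4 (cost 8), row3→col0 (cost 2), row4→col1 (cost 9), row5→col5 (cost 2)
total = 3 + 2 + 8 + 2 + 9 + 2 = 26

Minimum assignment cost: 26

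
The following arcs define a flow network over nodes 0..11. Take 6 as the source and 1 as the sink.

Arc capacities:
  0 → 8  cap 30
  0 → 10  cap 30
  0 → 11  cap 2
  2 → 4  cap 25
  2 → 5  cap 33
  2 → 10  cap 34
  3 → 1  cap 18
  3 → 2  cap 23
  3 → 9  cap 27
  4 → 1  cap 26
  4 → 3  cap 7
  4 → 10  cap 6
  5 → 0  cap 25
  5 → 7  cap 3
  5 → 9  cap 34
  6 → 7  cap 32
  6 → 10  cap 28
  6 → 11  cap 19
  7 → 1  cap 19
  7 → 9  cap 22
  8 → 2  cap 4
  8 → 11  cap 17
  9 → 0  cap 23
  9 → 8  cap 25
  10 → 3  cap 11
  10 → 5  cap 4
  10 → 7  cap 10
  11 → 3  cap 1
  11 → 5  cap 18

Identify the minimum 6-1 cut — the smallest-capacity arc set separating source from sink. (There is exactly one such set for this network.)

augment #1: 6→7→1 push 19
augment #2: 6→10→3→1 push 11
augment #3: 6→11→3→1 push 1
augment #4: 6→7→9→8→2→4→1 push 4
max flow = 35; residual-reachable set from 6 gives S-side
cut edges (S→T): {(7,1), (8,2), (10,3), (11,3)} total cap 35

Min-cut arcs: {(7,1), (8,2), (10,3), (11,3)} (total capacity 35)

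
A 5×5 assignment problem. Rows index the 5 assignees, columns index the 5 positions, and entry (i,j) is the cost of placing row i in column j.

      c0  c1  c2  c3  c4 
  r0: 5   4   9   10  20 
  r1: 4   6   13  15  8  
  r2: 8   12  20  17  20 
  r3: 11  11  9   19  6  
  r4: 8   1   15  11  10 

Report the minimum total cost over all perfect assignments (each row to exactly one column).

Minimum assignment cost: 36

optimal assignment: row0→col3 (cost 10), row1→col4 (cost 8), row2→col0 (cost 8), row3→col2 (cost 9), row4→col1 (cost 1)
total = 10 + 8 + 8 + 9 + 1 = 36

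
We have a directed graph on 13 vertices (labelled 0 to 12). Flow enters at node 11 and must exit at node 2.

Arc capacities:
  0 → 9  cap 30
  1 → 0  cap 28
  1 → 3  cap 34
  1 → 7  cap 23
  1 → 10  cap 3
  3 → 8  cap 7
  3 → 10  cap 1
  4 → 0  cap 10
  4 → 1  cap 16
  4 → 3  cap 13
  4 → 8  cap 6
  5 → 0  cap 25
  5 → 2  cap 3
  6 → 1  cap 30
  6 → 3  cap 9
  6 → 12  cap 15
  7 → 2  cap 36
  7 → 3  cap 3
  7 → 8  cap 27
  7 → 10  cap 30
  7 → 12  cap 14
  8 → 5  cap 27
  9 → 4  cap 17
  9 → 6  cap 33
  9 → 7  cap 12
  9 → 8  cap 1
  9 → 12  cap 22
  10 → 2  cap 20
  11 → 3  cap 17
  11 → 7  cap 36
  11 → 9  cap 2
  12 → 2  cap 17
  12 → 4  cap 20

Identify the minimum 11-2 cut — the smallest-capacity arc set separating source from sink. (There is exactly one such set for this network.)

augment #1: 11→7→2 push 36
augment #2: 11→3→10→2 push 1
augment #3: 11→9→12→2 push 2
augment #4: 11→3→8→5→2 push 3
augment #5: 11→3→8→5→0→9→12→2 push 4
max flow = 46; residual-reachable set from 11 gives S-side
cut edges (S→T): {(3,8), (3,10), (11,7), (11,9)} total cap 46

Min-cut arcs: {(3,8), (3,10), (11,7), (11,9)} (total capacity 46)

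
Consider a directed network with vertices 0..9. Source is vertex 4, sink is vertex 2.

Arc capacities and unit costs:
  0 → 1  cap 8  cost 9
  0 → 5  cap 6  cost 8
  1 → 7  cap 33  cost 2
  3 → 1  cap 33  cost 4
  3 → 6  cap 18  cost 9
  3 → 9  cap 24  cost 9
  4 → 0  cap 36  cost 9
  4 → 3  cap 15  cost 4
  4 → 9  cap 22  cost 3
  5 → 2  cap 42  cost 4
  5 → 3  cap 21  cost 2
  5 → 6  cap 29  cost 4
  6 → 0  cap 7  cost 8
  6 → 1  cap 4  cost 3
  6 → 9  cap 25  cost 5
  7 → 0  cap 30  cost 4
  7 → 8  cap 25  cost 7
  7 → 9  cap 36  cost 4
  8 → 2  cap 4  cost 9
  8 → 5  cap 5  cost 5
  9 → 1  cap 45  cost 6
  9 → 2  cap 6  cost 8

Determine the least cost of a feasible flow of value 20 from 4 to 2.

shortest-cost path #1: 4→9→2 push 6 @ unit cost 11 (adds 66)
shortest-cost path #2: 4→0→5→2 push 6 @ unit cost 21 (adds 126)
shortest-cost path #3: 4→3→1→7→8→2 push 4 @ unit cost 26 (adds 104)
shortest-cost path #4: 4→3→1→7→8→5→2 push 4 @ unit cost 26 (adds 104)
total cost = 400

Minimum cost for 20 units: 400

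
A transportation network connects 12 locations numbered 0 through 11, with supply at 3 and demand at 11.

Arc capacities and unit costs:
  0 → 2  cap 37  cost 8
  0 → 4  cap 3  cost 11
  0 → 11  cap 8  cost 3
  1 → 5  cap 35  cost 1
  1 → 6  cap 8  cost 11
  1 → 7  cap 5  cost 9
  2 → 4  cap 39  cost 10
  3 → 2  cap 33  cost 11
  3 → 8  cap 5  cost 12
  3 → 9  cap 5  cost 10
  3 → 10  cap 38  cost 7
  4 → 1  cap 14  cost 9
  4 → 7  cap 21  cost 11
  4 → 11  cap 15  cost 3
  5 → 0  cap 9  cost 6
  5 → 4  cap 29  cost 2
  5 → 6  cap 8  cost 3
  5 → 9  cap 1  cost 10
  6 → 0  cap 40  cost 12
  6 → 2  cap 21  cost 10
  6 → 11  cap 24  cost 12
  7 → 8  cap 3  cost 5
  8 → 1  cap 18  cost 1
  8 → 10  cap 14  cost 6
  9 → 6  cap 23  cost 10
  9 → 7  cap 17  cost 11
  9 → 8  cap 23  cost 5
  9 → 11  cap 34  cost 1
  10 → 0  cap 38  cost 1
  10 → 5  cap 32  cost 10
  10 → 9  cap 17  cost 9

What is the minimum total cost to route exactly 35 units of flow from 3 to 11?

Minimum cost for 35 units: 527

shortest-cost path #1: 3→9→11 push 5 @ unit cost 11 (adds 55)
shortest-cost path #2: 3→10→0→11 push 8 @ unit cost 11 (adds 88)
shortest-cost path #3: 3→10→9→11 push 17 @ unit cost 17 (adds 289)
shortest-cost path #4: 3→8→1→5→4→11 push 5 @ unit cost 19 (adds 95)
total cost = 527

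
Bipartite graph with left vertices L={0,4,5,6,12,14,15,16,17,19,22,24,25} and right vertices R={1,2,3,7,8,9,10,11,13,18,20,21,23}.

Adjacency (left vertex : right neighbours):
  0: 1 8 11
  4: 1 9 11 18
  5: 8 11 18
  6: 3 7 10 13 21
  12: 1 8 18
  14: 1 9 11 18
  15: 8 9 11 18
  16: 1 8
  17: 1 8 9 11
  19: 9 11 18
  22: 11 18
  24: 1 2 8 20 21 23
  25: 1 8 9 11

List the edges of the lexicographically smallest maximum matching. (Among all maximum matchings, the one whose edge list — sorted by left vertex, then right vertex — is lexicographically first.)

Lex-smallest maximum matching: {(0,1), (4,9), (5,8), (6,3), (12,18), (14,11), (24,2)}

|M| = 7 (so the lex-smallest maximum matching has 7 edges)
process left vertices in ascending order; for each, take the smallest-labelled available neighbour that still permits 7 edges overall, or leave it unmatched if none does
lex-smallest matching: {0-1, 4-9, 5-8, 6-3, 12-18, 14-11, 24-2}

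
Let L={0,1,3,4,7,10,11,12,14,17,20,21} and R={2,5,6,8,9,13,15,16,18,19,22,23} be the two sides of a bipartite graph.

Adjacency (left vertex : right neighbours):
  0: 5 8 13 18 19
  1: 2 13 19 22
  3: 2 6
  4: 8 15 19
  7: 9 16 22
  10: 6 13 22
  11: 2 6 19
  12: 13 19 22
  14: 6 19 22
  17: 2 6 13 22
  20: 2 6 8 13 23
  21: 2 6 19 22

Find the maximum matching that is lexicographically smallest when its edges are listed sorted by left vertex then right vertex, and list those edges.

|M| = 9 (so the lex-smallest maximum matching has 9 edges)
process left vertices in ascending order; for each, take the smallest-labelled available neighbour that still permits 9 edges overall, or leave it unmatched if none does
lex-smallest matching: {0-5, 1-2, 3-6, 4-8, 7-9, 10-13, 11-19, 12-22, 20-23}

Lex-smallest maximum matching: {(0,5), (1,2), (3,6), (4,8), (7,9), (10,13), (11,19), (12,22), (20,23)}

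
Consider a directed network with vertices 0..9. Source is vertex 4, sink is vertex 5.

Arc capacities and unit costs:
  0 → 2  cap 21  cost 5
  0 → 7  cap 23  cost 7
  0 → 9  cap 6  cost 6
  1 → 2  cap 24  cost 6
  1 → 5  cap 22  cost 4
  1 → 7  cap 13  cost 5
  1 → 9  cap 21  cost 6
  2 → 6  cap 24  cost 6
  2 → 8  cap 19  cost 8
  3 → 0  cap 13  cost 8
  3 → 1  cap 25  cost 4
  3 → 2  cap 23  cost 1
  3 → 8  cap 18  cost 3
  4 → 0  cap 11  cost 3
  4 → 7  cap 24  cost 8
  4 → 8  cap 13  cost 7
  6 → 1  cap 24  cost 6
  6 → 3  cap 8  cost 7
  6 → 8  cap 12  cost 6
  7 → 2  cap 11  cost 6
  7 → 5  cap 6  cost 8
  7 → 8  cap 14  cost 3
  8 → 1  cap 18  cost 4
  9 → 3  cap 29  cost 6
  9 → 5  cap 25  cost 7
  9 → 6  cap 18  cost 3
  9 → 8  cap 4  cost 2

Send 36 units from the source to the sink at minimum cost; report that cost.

Minimum cost for 36 units: 650

shortest-cost path #1: 4→8→1→5 push 13 @ unit cost 15 (adds 195)
shortest-cost path #2: 4→7→5 push 6 @ unit cost 16 (adds 96)
shortest-cost path #3: 4→0→9→5 push 6 @ unit cost 16 (adds 96)
shortest-cost path #4: 4→7→8→1→5 push 5 @ unit cost 19 (adds 95)
shortest-cost path #5: 4→0→2→6→1→5 push 4 @ unit cost 24 (adds 96)
shortest-cost path #6: 4→0→2→6→1→9→5 push 1 @ unit cost 33 (adds 33)
shortest-cost path #7: 4→7→2→6→1→9→5 push 1 @ unit cost 39 (adds 39)
total cost = 650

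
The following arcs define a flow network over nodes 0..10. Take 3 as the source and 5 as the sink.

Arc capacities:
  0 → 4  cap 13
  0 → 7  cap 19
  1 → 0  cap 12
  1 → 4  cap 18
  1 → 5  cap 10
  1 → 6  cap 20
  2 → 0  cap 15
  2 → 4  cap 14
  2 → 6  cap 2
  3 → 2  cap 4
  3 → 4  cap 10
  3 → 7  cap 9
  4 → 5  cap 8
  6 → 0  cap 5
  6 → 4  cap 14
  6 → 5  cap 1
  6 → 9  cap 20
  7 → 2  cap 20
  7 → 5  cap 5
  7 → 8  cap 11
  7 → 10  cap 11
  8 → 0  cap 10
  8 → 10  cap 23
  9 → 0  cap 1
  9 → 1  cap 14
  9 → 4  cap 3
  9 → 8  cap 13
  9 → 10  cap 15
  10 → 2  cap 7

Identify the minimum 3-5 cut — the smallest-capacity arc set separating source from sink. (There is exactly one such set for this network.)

augment #1: 3→4→5 push 8
augment #2: 3→7→5 push 5
augment #3: 3→2→6→5 push 1
augment #4: 3→2→6→9→1→5 push 1
max flow = 15; residual-reachable set from 3 gives S-side
cut edges (S→T): {(2,6), (4,5), (7,5)} total cap 15

Min-cut arcs: {(2,6), (4,5), (7,5)} (total capacity 15)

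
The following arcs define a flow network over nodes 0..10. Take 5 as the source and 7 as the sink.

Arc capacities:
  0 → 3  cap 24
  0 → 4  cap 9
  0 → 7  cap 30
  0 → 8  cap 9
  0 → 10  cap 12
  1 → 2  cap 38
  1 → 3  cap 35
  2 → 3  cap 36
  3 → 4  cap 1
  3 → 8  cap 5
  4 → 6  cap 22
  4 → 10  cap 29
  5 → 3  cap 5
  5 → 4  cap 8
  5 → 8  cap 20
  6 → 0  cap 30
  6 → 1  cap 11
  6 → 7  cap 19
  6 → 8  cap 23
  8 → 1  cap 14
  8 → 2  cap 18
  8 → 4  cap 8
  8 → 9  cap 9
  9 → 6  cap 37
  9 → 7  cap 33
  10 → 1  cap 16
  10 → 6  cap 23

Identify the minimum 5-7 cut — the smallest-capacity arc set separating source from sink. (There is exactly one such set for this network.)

Min-cut arcs: {(3,4), (5,4), (8,4), (8,9)} (total capacity 26)

augment #1: 5→4→6→7 push 8
augment #2: 5→8→9→7 push 9
augment #3: 5→3→4→6→7 push 1
augment #4: 5→8→4→6→7 push 8
max flow = 26; residual-reachable set from 5 gives S-side
cut edges (S→T): {(3,4), (5,4), (8,4), (8,9)} total cap 26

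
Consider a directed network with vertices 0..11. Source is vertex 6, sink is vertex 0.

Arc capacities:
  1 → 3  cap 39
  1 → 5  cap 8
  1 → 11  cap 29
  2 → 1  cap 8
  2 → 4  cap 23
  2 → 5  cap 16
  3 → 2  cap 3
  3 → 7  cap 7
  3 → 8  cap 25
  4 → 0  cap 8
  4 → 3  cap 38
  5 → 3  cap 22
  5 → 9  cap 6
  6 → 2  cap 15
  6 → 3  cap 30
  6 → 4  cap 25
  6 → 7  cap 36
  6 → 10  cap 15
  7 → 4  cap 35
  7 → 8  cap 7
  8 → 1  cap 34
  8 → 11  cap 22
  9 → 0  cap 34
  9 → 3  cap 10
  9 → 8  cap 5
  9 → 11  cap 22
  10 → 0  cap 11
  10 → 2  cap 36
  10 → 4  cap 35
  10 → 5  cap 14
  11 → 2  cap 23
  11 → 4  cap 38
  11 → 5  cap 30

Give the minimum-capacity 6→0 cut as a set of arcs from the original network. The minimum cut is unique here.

augment #1: 6→4→0 push 8
augment #2: 6→10→0 push 11
augment #3: 6→2→5→9→0 push 6
max flow = 25; residual-reachable set from 6 gives S-side
cut edges (S→T): {(4,0), (5,9), (10,0)} total cap 25

Min-cut arcs: {(4,0), (5,9), (10,0)} (total capacity 25)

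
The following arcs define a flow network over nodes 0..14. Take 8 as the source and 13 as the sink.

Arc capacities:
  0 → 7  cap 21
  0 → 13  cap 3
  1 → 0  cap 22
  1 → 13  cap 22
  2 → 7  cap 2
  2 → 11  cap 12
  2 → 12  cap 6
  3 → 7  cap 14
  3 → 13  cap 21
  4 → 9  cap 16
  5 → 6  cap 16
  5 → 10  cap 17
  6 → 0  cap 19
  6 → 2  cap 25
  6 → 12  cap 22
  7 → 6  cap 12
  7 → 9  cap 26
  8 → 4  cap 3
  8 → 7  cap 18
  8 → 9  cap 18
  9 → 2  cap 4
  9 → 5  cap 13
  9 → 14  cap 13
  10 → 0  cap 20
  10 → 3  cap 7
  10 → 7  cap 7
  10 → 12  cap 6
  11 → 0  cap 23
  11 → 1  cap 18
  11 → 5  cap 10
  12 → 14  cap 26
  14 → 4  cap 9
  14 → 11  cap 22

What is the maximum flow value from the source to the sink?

Maximum flow value: 28

augment #1: 8→7→6→0→13 bottleneck 3, total now 3
augment #2: 8→9→2→11→1→13 bottleneck 4, total now 7
augment #3: 8→9→5→10→3→13 bottleneck 7, total now 14
augment #4: 8→9→14→11→1→13 bottleneck 7, total now 21
augment #5: 8→4→9→14→11→1→13 bottleneck 3, total now 24
augment #6: 8→7→6→2→11→1→13 bottleneck 4, total now 28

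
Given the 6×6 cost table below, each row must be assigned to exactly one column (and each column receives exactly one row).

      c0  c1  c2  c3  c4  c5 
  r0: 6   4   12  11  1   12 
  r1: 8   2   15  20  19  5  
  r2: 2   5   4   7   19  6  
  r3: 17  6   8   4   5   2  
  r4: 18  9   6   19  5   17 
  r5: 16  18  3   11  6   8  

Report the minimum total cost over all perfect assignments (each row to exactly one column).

one of 2 optimal assignments: row0→col1 (cost 4), row1→col5 (cost 5), row2→col0 (cost 2), row3→col3 (cost 4), row4→col4 (cost 5), row5→col2 (cost 3)
total = 4 + 5 + 2 + 4 + 5 + 3 = 23

Minimum assignment cost: 23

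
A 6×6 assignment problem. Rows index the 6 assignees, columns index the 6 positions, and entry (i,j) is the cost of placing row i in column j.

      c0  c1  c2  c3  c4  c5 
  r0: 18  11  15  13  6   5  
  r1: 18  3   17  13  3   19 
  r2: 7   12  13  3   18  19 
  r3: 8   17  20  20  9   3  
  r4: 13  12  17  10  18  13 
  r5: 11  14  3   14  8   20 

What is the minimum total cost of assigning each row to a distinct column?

Minimum assignment cost: 31

optimal assignment: row0→col4 (cost 6), row1→col1 (cost 3), row2→col3 (cost 3), row3→col5 (cost 3), row4→col0 (cost 13), row5→col2 (cost 3)
total = 6 + 3 + 3 + 3 + 13 + 3 = 31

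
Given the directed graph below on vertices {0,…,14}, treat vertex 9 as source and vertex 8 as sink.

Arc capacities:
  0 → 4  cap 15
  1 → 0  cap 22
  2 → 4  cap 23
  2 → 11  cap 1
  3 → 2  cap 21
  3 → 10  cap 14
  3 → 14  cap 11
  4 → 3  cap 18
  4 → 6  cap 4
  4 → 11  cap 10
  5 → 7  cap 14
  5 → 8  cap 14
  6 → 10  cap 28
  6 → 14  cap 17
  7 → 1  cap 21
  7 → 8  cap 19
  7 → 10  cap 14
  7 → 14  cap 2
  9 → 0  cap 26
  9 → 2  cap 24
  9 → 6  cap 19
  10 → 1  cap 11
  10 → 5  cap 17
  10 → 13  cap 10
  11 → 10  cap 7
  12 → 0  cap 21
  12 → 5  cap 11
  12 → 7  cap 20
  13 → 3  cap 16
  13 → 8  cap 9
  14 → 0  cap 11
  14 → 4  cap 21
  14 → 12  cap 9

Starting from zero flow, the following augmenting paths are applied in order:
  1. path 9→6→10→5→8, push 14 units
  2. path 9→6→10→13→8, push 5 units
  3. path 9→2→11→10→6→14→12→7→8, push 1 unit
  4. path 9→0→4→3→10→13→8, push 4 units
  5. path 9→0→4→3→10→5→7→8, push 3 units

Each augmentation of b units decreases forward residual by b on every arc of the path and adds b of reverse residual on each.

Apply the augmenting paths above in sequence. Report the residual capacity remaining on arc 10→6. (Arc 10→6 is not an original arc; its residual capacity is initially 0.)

Residual capacity of (10,6): 18

after path 1 (9→6→10→5→8, push 14): res(10,6)=14
after path 2 (9→6→10→13→8, push 5): res(10,6)=19
after path 3 (9→2→11→10→6→14→12→7→8, push 1): res(10,6)=18
after path 4 (9→0→4→3→10→13→8, push 4): res(10,6)=18
after path 5 (9→0→4→3→10→5→7→8, push 3): res(10,6)=18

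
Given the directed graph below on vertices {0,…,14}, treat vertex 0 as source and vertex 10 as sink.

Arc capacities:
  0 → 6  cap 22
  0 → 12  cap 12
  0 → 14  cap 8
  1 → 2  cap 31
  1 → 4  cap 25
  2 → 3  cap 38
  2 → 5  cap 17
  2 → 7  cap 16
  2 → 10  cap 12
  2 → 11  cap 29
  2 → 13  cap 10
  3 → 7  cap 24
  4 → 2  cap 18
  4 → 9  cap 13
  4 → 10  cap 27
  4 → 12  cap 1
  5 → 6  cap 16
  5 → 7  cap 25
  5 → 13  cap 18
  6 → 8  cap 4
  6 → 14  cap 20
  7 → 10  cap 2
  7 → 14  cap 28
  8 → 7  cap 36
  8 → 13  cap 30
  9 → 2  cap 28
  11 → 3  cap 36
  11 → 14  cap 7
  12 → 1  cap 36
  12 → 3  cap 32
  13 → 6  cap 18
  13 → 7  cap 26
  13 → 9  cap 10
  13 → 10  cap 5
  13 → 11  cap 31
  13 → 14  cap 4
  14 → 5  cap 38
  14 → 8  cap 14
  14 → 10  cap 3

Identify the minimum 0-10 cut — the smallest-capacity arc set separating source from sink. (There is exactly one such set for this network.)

augment #1: 0→14→10 push 3
augment #2: 0→6→8→7→10 push 2
augment #3: 0→6→8→13→10 push 2
augment #4: 0→12→1→2→10 push 12
augment #5: 0→14→5→13→10 push 3
augment #6: 0→14→5→13→9→2→1→4→10 push 2
augment #7: 0→6→14→5→13→9→2→1→4→10 push 8
max flow = 32; residual-reachable set from 0 gives S-side
cut edges (S→T): {(0,12), (7,10), (13,9), (13,10), (14,10)} total cap 32

Min-cut arcs: {(0,12), (7,10), (13,9), (13,10), (14,10)} (total capacity 32)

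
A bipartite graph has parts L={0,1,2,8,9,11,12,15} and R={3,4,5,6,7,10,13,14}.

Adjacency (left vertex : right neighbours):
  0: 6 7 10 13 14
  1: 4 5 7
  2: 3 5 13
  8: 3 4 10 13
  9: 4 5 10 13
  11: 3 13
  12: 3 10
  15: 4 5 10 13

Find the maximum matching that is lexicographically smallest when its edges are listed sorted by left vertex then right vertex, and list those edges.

|M| = 7 (so the lex-smallest maximum matching has 7 edges)
process left vertices in ascending order; for each, take the smallest-labelled available neighbour that still permits 7 edges overall, or leave it unmatched if none does
lex-smallest matching: {0-6, 1-7, 2-3, 8-4, 9-5, 11-13, 12-10}

Lex-smallest maximum matching: {(0,6), (1,7), (2,3), (8,4), (9,5), (11,13), (12,10)}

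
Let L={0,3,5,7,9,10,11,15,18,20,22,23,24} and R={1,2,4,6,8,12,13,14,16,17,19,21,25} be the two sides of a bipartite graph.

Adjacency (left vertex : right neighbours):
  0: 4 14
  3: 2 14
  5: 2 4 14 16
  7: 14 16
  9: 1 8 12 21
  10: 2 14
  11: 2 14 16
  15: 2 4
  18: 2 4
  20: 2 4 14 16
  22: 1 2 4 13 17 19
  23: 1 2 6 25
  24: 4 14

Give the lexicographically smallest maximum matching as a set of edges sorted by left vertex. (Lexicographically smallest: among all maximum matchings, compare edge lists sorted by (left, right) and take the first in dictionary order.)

Lex-smallest maximum matching: {(0,4), (3,2), (5,14), (7,16), (9,1), (22,13), (23,6)}

|M| = 7 (so the lex-smallest maximum matching has 7 edges)
process left vertices in ascending order; for each, take the smallest-labelled available neighbour that still permits 7 edges overall, or leave it unmatched if none does
lex-smallest matching: {0-4, 3-2, 5-14, 7-16, 9-1, 22-13, 23-6}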